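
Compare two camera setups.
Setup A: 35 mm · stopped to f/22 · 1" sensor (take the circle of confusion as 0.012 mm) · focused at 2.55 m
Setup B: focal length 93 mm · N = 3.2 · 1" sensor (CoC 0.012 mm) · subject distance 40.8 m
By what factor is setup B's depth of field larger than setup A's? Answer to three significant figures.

Setup A: H = 35²/(22×0.012) + 35 ≈ 4675.2 mm; DoF = Df − Dn = 5567.8 − 1653.7 ≈ 3914.1 mm.
Setup B: H = 93²/(3.2×0.012) + 93 ≈ 225327.4 mm; DoF = Df − Dn = 49801 − 34555 ≈ 15246 mm.
Ratio = 15246 / 3914.1 ≈ 3.90.

3.90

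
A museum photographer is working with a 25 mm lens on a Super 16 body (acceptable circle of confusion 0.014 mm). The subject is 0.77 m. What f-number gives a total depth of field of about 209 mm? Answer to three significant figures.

Write h = H − f = f²/(N·c). The thin-lens limits are Dn = s·h/(h + (s−f)) and Df = s·h/(h − (s−f)), so DoF = Df − Dn = 2·s·(s−f)·h / (h² − (s−f)²).
That is a quadratic in h: DoF·h² − 2·s·(s−f)·h − DoF·(s−f)² = 0 ⇒ h = (s−f)·(s + √(s² + DoF²)) / DoF = 745 × (770 + √(770² + 209²)) / 209 = 745 × (770 + 797.860) / 209 ≈ 5588.8 mm.
Then N = f²/(c·h) = 25² / (0.014 × 5588.8) = 625 / 78.243 ≈ 7.99.

f/7.99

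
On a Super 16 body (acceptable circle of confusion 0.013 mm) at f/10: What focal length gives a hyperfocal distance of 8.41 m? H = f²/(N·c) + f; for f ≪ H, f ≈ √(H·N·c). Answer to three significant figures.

33.0 mm

From H = f²/(N·c) + f, with f ≪ H: f ≈ √(H·N·c) = √(8410 × 10 × 0.013) = √1093.3 ≈ 33.07 mm.
Exact: f² + N·c·f − N·c·H = 0 ⇒ f = (−N·c + √((N·c)² + 4·N·c·H))/2 = (−0.13 + √4373.2)/2 ≈ 33.000 mm ≈ 33.0 mm.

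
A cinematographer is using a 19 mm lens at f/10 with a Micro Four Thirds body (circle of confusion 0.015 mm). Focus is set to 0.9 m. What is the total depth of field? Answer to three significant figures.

Hyperfocal distance H = f²/(N·c) + f = 19²/(10 × 0.015) + 19 = 361/0.15 + 19 ≈ 2425.7 mm ≈ 2.426 m.
Near limit Dn = s·(H − f)/(H + s − 2f) = 900 × (2425.7 − 19) / (2425.7 + 900 − 2 × 19) = 900 × 2406.7 / 3287.7 ≈ 658.83 mm.
Far limit Df = s·(H − f)/(H − s) = 900 × (2425.7 − 19) / (2425.7 − 900) = 900 × 2406.7 / 1525.7 ≈ 1419.71 mm.
Depth of field = Df − Dn = 1419.71 − 658.83 ≈ 760.88 mm ≈ 0.761 m.

0.761 m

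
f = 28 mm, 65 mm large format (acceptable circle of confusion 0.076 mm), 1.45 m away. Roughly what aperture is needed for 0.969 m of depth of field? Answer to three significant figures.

Write h = H − f = f²/(N·c). The thin-lens limits are Dn = s·h/(h + (s−f)) and Df = s·h/(h − (s−f)), so DoF = Df − Dn = 2·s·(s−f)·h / (h² − (s−f)²).
That is a quadratic in h: DoF·h² − 2·s·(s−f)·h − DoF·(s−f)² = 0 ⇒ h = (s−f)·(s + √(s² + DoF²)) / DoF = 1422 × (1450 + √(1450² + 969²)) / 969 = 1422 × (1450 + 1743.98) / 969 ≈ 4687.1 mm.
Then N = f²/(c·h) = 28² / (0.076 × 4687.1) = 784 / 356.22 ≈ 2.20.

f/2.20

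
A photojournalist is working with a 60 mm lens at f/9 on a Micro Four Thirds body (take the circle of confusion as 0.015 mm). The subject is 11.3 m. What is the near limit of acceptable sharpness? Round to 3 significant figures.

Hyperfocal distance H = f²/(N·c) + f = 60²/(9 × 0.015) + 60 = 3600/0.135 + 60 ≈ 26726.7 mm ≈ 26.73 m.
Near limit Dn = s·(H − f)/(H + s − 2f) = 11300 × (26726.7 − 60) / (26726.7 + 11300 − 2 × 60) = 11300 × 26666.7 / 37906.7 ≈ 7949.3 mm ≈ 7.95 m.

7.95 m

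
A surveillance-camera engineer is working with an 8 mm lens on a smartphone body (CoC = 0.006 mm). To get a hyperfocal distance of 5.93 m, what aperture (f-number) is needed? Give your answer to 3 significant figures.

Rearrange H = f²/(N·c) + f for N: N = f² / ((H − f)·c).
N = 8² / ((5930 − 8) × 0.006) = 64 / 35.53 ≈ 1.80.

f/1.80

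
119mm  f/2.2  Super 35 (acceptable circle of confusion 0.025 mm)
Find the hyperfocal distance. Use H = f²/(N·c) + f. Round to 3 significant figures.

258 m

Hyperfocal distance H = f²/(N·c) + f = 119²/(2.2 × 0.025) + 119 = 14161/0.055 + 119 ≈ 257591.7 mm ≈ 258 m.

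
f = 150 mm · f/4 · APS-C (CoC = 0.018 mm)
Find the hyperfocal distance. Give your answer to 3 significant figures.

Hyperfocal distance H = f²/(N·c) + f = 150²/(4 × 0.018) + 150 = 22500/0.072 + 150 ≈ 312650.0 mm ≈ 313 m.

313 m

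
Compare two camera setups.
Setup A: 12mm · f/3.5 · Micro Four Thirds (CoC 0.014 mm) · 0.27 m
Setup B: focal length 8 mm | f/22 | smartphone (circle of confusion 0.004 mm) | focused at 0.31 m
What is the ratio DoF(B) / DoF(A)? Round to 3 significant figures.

6.51

Setup A: H = 12²/(3.5×0.014) + 12 ≈ 2950.8 mm; DoF = Df − Dn = 295.985 − 248.209 ≈ 47.776 mm.
Setup B: H = 8²/(22×0.004) + 8 ≈ 735.3 mm; DoF = Df − Dn = 530.14 − 219.04 ≈ 311.10 mm.
Ratio = 311.10 / 47.776 ≈ 6.51.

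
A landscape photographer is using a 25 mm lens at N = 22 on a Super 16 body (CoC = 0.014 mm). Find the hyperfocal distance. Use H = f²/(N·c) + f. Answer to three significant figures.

2.05 m

Hyperfocal distance H = f²/(N·c) + f = 25²/(22 × 0.014) + 25 = 625/0.308 + 25 ≈ 2054.2 mm ≈ 2.05 m.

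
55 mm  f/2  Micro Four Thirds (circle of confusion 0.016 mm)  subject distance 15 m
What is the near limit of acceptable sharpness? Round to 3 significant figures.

Hyperfocal distance H = f²/(N·c) + f = 55²/(2 × 0.016) + 55 = 3025/0.032 + 55 ≈ 94586.2 mm ≈ 94.59 m.
Near limit Dn = s·(H − f)/(H + s − 2f) = 15000 × (94586.2 − 55) / (94586.2 + 15000 − 2 × 55) = 15000 × 94531.2 / 109476.2 ≈ 12952 mm ≈ 13.0 m.

13.0 m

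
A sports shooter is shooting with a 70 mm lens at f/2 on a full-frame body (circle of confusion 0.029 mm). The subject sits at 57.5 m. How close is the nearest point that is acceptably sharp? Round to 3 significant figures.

Hyperfocal distance H = f²/(N·c) + f = 70²/(2 × 0.029) + 70 = 4900/0.058 + 70 ≈ 84552.8 mm ≈ 84.55 m.
Near limit Dn = s·(H − f)/(H + s − 2f) = 57500 × (84552.8 − 70) / (84552.8 + 57500 − 2 × 70) = 57500 × 84482.8 / 141912.8 ≈ 34231 mm ≈ 34.2 m.

34.2 m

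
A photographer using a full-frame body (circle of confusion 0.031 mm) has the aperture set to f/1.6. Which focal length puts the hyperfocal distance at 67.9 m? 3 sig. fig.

58.0 mm

From H = f²/(N·c) + f, with f ≪ H: f ≈ √(H·N·c) = √(67900 × 1.6 × 0.031) = √3367.8 ≈ 58.03 mm.
The +f correction barely moves this — solving exactly, f² + N·c·f − N·c·H = 0 ⇒ f = (−N·c + √((N·c)² + 4·N·c·H))/2 = (−0.0496 + √13471)/2 ≈ 58.008 mm, so f ≈ 58.0 mm.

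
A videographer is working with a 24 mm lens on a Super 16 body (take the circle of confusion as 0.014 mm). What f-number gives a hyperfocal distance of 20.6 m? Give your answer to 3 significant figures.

f/2.00

Rearrange H = f²/(N·c) + f for N: N = f² / ((H − f)·c).
N = 24² / ((20600 − 24) × 0.014) = 576 / 288.1 ≈ 2.00.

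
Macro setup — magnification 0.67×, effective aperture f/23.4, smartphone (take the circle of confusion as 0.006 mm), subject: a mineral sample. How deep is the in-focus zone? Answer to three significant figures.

0.626 mm

At magnification m, DoF ≈ 2·N_eff·c/m² = 2 × 23.4 × 0.006 / 0.67² = 0.2808 / 0.4489 ≈ 0.626 mm.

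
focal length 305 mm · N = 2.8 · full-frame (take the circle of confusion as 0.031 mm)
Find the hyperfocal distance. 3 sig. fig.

1070 m

Hyperfocal distance H = f²/(N·c) + f = 305²/(2.8 × 0.031) + 305 = 93025/0.0868 + 305 ≈ 1072021.6 mm ≈ 1070 m.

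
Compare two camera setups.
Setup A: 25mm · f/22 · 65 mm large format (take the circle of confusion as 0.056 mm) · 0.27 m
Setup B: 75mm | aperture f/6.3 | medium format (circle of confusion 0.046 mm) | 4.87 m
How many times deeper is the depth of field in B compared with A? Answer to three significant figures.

Setup A: H = 25²/(22×0.056) + 25 ≈ 532.3 mm; DoF = Df − Dn = 522.19 − 182.07 ≈ 340.12 mm.
Setup B: H = 75²/(6.3×0.046) + 75 ≈ 19484.9 mm; DoF = Df − Dn = 6467.8 − 3905.3 ≈ 2562.5 mm.
Ratio = 2562.5 / 340.12 ≈ 7.53.

7.53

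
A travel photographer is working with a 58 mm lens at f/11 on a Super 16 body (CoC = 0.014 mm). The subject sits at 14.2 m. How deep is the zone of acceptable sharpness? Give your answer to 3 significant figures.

Hyperfocal distance H = f²/(N·c) + f = 58²/(11 × 0.014) + 58 = 3364/0.154 + 58 ≈ 21902.2 mm ≈ 21.90 m.
Near limit Dn = s·(H − f)/(H + s − 2f) = 14200 × (21902.2 − 58) / (21902.2 + 14200 − 2 × 58) = 14200 × 21844.2 / 35986.2 ≈ 8620 mm.
Far limit Df = s·(H − f)/(H − s) = 14200 × (21902.2 − 58) / (21902.2 − 14200) = 14200 × 21844.2 / 7702.2 ≈ 40273 mm.
Depth of field = Df − Dn = 40273 − 8620 ≈ 31653 mm ≈ 31.7 m.

31.7 m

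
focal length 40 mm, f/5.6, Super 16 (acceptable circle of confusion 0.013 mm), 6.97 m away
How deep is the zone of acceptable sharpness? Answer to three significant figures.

Hyperfocal distance H = f²/(N·c) + f = 40²/(5.6 × 0.013) + 40 = 1600/0.0728 + 40 ≈ 22018.0 mm ≈ 22.02 m.
Near limit Dn = s·(H − f)/(H + s − 2f) = 6970 × (22018.0 − 40) / (22018.0 + 6970 − 2 × 40) = 6970 × 21978.0 / 28908.0 ≈ 5299.1 mm.
Far limit Df = s·(H − f)/(H − s) = 6970 × (22018.0 − 40) / (22018.0 − 6970) = 6970 × 21978.0 / 15048.0 ≈ 10179.9 mm.
Depth of field = Df − Dn = 10179.9 − 5299.1 ≈ 4880.8 mm ≈ 4.88 m.

4.88 m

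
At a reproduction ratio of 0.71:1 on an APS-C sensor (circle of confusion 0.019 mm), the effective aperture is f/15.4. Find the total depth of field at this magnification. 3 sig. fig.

1.16 mm

At magnification m, DoF ≈ 2·N_eff·c/m² = 2 × 15.4 × 0.019 / 0.71² = 0.5852 / 0.5041 ≈ 1.16 mm.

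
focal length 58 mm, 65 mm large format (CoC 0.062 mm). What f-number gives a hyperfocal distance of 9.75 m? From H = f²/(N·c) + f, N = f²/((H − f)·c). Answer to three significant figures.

Rearrange H = f²/(N·c) + f for N: N = f² / ((H − f)·c).
N = 58² / ((9750 − 58) × 0.062) = 3364 / 600.9 ≈ 5.60.

f/5.60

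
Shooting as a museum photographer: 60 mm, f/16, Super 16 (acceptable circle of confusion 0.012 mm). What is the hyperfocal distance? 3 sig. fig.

Hyperfocal distance H = f²/(N·c) + f = 60²/(16 × 0.012) + 60 = 3600/0.192 + 60 ≈ 18810.0 mm ≈ 18.8 m.

18.8 m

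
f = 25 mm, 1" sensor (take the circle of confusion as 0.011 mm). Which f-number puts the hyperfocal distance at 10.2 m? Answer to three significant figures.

Rearrange H = f²/(N·c) + f for N: N = f² / ((H − f)·c).
N = 25² / ((10200 − 25) × 0.011) = 625 / 111.9 ≈ 5.58.

f/5.58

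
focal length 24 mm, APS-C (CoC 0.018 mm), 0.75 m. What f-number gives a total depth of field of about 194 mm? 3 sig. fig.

Write h = H − f = f²/(N·c). The thin-lens limits are Dn = s·h/(h + (s−f)) and Df = s·h/(h − (s−f)), so DoF = Df − Dn = 2·s·(s−f)·h / (h² − (s−f)²).
That is a quadratic in h: DoF·h² − 2·s·(s−f)·h − DoF·(s−f)² = 0 ⇒ h = (s−f)·(s + √(s² + DoF²)) / DoF = 726 × (750 + √(750² + 194²)) / 194 = 726 × (750 + 774.684) / 194 ≈ 5705.8 mm.
Then N = f²/(c·h) = 24² / (0.018 × 5705.8) = 576 / 102.70 ≈ 5.61.

f/5.61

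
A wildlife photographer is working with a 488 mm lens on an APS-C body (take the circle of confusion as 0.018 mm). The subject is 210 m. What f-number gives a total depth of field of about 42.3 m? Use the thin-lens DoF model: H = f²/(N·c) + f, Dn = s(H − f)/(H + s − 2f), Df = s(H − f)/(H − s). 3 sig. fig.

f/6.30

Write h = H − f = f²/(N·c). The thin-lens limits are Dn = s·h/(h + (s−f)) and Df = s·h/(h − (s−f)), so DoF = Df − Dn = 2·s·(s−f)·h / (h² − (s−f)²).
That is a quadratic in h: DoF·h² − 2·s·(s−f)·h − DoF·(s−f)² = 0 ⇒ h = (s−f)·(s + √(s² + DoF²)) / DoF = 209512 × (210000 + √(210000² + 42300²)) / 42300 = 209512 × (210000 + 214218) / 42300 ≈ 2101152 mm.
Then N = f²/(c·h) = 488² / (0.018 × 2101152) = 238144 / 37821 ≈ 6.30.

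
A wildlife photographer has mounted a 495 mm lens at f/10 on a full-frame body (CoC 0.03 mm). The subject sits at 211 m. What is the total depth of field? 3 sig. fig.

117 m

Hyperfocal distance H = f²/(N·c) + f = 495²/(10 × 0.03) + 495 = 245025/0.3 + 495 ≈ 817245.0 mm ≈ 817.2 m.
Near limit Dn = s·(H − f)/(H + s − 2f) = 211000 × (817245.0 − 495) / (817245.0 + 211000 − 2 × 495) = 211000 × 816750.0 / 1027255.0 ≈ 167762 mm.
Far limit Df = s·(H − f)/(H − s) = 211000 × (817245.0 − 495) / (817245.0 − 211000) = 211000 × 816750.0 / 606245.0 ≈ 284265 mm.
Depth of field = Df − Dn = 284265 − 167762 ≈ 116503 mm ≈ 117 m.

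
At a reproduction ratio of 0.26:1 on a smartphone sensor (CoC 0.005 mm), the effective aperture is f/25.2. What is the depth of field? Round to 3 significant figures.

At magnification m, DoF ≈ 2·N_eff·c/m² = 2 × 25.2 × 0.005 / 0.26² = 0.252 / 0.0676 ≈ 3.73 mm.

3.73 mm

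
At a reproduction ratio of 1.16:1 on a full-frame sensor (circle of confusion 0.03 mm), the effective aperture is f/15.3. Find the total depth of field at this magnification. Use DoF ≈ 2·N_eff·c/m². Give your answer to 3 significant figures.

0.682 mm

At magnification m, DoF ≈ 2·N_eff·c/m² = 2 × 15.3 × 0.03 / 1.16² = 0.918 / 1.346 ≈ 0.682 mm.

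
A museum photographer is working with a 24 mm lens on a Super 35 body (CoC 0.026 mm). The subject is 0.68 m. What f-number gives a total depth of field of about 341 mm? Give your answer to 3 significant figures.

Write h = H − f = f²/(N·c). The thin-lens limits are Dn = s·h/(h + (s−f)) and Df = s·h/(h − (s−f)), so DoF = Df − Dn = 2·s·(s−f)·h / (h² − (s−f)²).
That is a quadratic in h: DoF·h² − 2·s·(s−f)·h − DoF·(s−f)² = 0 ⇒ h = (s−f)·(s + √(s² + DoF²)) / DoF = 656 × (680 + √(680² + 341²)) / 341 = 656 × (680 + 760.711) / 341 ≈ 2771.6 mm.
Then N = f²/(c·h) = 24² / (0.026 × 2771.6) = 576 / 72.061 ≈ 7.99.

f/7.99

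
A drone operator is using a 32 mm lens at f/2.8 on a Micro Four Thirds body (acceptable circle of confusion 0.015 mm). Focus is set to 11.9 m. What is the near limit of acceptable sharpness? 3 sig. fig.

8.00 m

Hyperfocal distance H = f²/(N·c) + f = 32²/(2.8 × 0.015) + 32 = 1024/0.042 + 32 ≈ 24413.0 mm ≈ 24.41 m.
Near limit Dn = s·(H − f)/(H + s − 2f) = 11900 × (24413.0 − 32) / (24413.0 + 11900 − 2 × 32) = 11900 × 24381.0 / 36249.0 ≈ 8003.9 mm ≈ 8.00 m.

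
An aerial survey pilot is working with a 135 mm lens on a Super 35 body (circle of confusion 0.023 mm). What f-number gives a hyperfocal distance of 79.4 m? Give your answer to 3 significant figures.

Rearrange H = f²/(N·c) + f for N: N = f² / ((H − f)·c).
N = 135² / ((79400 − 135) × 0.023) = 18225 / 1823 ≈ 10.

f/10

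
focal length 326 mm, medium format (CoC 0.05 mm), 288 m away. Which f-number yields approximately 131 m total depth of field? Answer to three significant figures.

f/1.60

Write h = H − f = f²/(N·c). The thin-lens limits are Dn = s·h/(h + (s−f)) and Df = s·h/(h − (s−f)), so DoF = Df − Dn = 2·s·(s−f)·h / (h² − (s−f)²).
That is a quadratic in h: DoF·h² − 2·s·(s−f)·h − DoF·(s−f)² = 0 ⇒ h = (s−f)·(s + √(s² + DoF²)) / DoF = 287674 × (288000 + √(288000² + 131000²)) / 131000 = 287674 × (288000 + 316394) / 131000 ≈ 1327239 mm.
Then N = f²/(c·h) = 326² / (0.05 × 1327239) = 106276 / 66362 ≈ 1.60.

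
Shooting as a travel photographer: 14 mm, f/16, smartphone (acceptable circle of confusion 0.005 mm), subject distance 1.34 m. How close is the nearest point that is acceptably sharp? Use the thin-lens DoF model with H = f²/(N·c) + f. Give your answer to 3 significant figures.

0.869 m

Hyperfocal distance H = f²/(N·c) + f = 14²/(16 × 0.005) + 14 = 196/0.08 + 14 ≈ 2464.0 mm ≈ 2.464 m.
Near limit Dn = s·(H − f)/(H + s − 2f) = 1340 × (2464.0 − 14) / (2464.0 + 1340 − 2 × 14) = 1340 × 2450.0 / 3776.0 ≈ 869.44 mm ≈ 0.869 m.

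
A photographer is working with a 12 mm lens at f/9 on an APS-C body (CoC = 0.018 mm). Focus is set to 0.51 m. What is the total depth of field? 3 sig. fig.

Hyperfocal distance H = f²/(N·c) + f = 12²/(9 × 0.018) + 12 = 144/0.162 + 12 ≈ 900.9 mm ≈ 0.901 m.
Near limit Dn = s·(H − f)/(H + s − 2f) = 510 × (900.9 − 12) / (900.9 + 510 − 2 × 12) = 510 × 888.9 / 1386.9 ≈ 326.87 mm.
Far limit Df = s·(H − f)/(H − s) = 510 × (900.9 − 12) / (900.9 − 510) = 510 × 888.9 / 390.9 ≈ 1159.75 mm.
Depth of field = Df − Dn = 1159.75 − 326.87 ≈ 832.88 mm ≈ 0.833 m.

0.833 m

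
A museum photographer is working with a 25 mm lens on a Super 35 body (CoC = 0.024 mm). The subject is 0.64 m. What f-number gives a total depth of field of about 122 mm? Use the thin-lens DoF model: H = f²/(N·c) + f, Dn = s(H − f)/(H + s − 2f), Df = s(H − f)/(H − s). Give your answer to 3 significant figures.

f/4

Write h = H − f = f²/(N·c). The thin-lens limits are Dn = s·h/(h + (s−f)) and Df = s·h/(h − (s−f)), so DoF = Df − Dn = 2·s·(s−f)·h / (h² − (s−f)²).
That is a quadratic in h: DoF·h² − 2·s·(s−f)·h − DoF·(s−f)² = 0 ⇒ h = (s−f)·(s + √(s² + DoF²)) / DoF = 615 × (640 + √(640² + 122²)) / 122 = 615 × (640 + 651.524) / 122 ≈ 6510.6 mm.
Then N = f²/(c·h) = 25² / (0.024 × 6510.6) = 625 / 156.25 ≈ 4.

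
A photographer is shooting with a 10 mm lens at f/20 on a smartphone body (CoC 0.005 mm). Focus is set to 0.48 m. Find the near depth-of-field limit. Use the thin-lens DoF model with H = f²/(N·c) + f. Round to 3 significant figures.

327 mm

Hyperfocal distance H = f²/(N·c) + f = 10²/(20 × 0.005) + 10 = 100/0.1 + 10 ≈ 1010.0 mm ≈ 1.010 m.
Near limit Dn = s·(H − f)/(H + s − 2f) = 480 × (1010.0 − 10) / (1010.0 + 480 − 2 × 10) = 480 × 1000.0 / 1470.0 ≈ 326.53 mm.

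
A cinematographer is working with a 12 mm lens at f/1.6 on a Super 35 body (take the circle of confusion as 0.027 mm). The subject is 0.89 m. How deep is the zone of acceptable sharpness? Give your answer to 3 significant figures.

Hyperfocal distance H = f²/(N·c) + f = 12²/(1.6 × 0.027) + 12 = 144/0.0432 + 12 ≈ 3345.3 mm ≈ 3.345 m.
Near limit Dn = s·(H − f)/(H + s − 2f) = 890 × (3345.3 − 12) / (3345.3 + 890 − 2 × 12) = 890 × 3333.3 / 4211.3 ≈ 704.45 mm.
Far limit Df = s·(H − f)/(H − s) = 890 × (3345.3 − 12) / (3345.3 − 890) = 890 × 3333.3 / 2455.3 ≈ 1208.25 mm.
Depth of field = Df − Dn = 1208.25 − 704.45 ≈ 503.80 mm ≈ 0.504 m.

0.504 m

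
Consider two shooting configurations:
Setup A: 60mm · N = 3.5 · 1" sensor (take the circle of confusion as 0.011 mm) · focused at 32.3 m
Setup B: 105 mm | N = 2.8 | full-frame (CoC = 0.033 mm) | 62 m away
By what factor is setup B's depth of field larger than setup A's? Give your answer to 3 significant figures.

3.48

Setup A: H = 60²/(3.5×0.011) + 60 ≈ 93566.5 mm; DoF = Df − Dn = 49297 − 24019 ≈ 25278 mm.
Setup B: H = 105²/(2.8×0.033) + 105 ≈ 119423.2 mm; DoF = Df − Dn = 128828 − 40823 ≈ 88005 mm.
Ratio = 88005 / 25278 ≈ 3.48.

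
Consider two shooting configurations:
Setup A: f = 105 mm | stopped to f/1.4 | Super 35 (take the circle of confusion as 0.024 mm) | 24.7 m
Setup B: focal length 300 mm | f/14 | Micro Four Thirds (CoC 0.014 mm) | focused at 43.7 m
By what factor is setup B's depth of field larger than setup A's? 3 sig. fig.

Setup A: H = 105²/(1.4×0.024) + 105 ≈ 328230.0 mm; DoF = Df − Dn = 26701.4 − 22977.7 ≈ 3723.7 mm.
Setup B: H = 300²/(14×0.014) + 300 ≈ 459483.7 mm; DoF = Df − Dn = 48261.5 − 39926.3 ≈ 8335.2 mm.
Ratio = 8335.2 / 3723.7 ≈ 2.24.

2.24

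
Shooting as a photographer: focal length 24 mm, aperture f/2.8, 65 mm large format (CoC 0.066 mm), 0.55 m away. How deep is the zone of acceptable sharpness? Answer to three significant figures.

Hyperfocal distance H = f²/(N·c) + f = 24²/(2.8 × 0.066) + 24 = 576/0.1848 + 24 ≈ 3140.9 mm ≈ 3.141 m.
Near limit Dn = s·(H − f)/(H + s − 2f) = 550 × (3140.9 − 24) / (3140.9 + 550 − 2 × 24) = 550 × 3116.9 / 3642.9 ≈ 470.58 mm.
Far limit Df = s·(H − f)/(H − s) = 550 × (3140.9 − 24) / (3140.9 − 550) = 550 × 3116.9 / 2590.9 ≈ 661.66 mm.
Depth of field = Df − Dn = 661.66 − 470.58 ≈ 191.08 mm.

191 mm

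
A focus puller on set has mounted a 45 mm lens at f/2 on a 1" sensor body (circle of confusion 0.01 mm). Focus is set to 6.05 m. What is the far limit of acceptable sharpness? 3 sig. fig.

Hyperfocal distance H = f²/(N·c) + f = 45²/(2 × 0.01) + 45 = 2025/0.02 + 45 ≈ 101295.0 mm ≈ 101.3 m.
Far limit Df = s·(H − f)/(H − s) = 6050 × (101295.0 − 45) / (101295.0 − 6050) = 6050 × 101250.0 / 95245.0 ≈ 6431.4 mm ≈ 6.43 m.

6.43 m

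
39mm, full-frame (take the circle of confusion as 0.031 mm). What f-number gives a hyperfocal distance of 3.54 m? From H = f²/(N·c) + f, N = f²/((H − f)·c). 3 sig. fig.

Rearrange H = f²/(N·c) + f for N: N = f² / ((H − f)·c).
N = 39² / ((3540 − 39) × 0.031) = 1521 / 108.5 ≈ 14.

f/14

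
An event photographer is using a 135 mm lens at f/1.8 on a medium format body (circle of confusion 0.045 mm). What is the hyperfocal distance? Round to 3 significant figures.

Hyperfocal distance H = f²/(N·c) + f = 135²/(1.8 × 0.045) + 135 = 18225/0.081 + 135 ≈ 225135.0 mm ≈ 225 m.

225 m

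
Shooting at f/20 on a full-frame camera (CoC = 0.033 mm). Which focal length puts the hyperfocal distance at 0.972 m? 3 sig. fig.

From H = f²/(N·c) + f, with f ≪ H: f ≈ √(H·N·c) = √(972 × 20 × 0.033) = √641.52 ≈ 25.33 mm.
Exact: f² + N·c·f − N·c·H = 0 ⇒ f = (−N·c + √((N·c)² + 4·N·c·H))/2 = (−0.66 + √2566.5)/2 ≈ 25.000 mm ≈ 25.0 mm.

25.0 mm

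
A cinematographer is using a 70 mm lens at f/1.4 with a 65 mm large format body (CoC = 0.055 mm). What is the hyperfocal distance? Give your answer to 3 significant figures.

Hyperfocal distance H = f²/(N·c) + f = 70²/(1.4 × 0.055) + 70 = 4900/0.077 + 70 ≈ 63706.4 mm ≈ 63.7 m.

63.7 m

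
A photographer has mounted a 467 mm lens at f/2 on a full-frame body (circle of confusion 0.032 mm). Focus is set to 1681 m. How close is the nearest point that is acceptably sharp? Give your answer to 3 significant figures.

Hyperfocal distance H = f²/(N·c) + f = 467²/(2 × 0.032) + 467 = 218089/0.064 + 467 ≈ 3408107.6 mm ≈ 3408 m.
Near limit Dn = s·(H − f)/(H + s − 2f) = 1681000 × (3408107.6 − 467) / (3408107.6 + 1681000 − 2 × 467) = 1681000 × 3407640.6 / 5088173.6 ≈ 1125796 mm ≈ 1130 m.

1130 m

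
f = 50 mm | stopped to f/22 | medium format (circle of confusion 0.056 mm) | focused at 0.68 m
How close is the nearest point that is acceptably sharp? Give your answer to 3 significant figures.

0.519 m

Hyperfocal distance H = f²/(N·c) + f = 50²/(22 × 0.056) + 50 = 2500/1.232 + 50 ≈ 2079.2 mm ≈ 2.079 m.
Near limit Dn = s·(H − f)/(H + s − 2f) = 680 × (2079.2 − 50) / (2079.2 + 680 − 2 × 50) = 680 × 2029.2 / 2659.2 ≈ 518.90 mm ≈ 0.519 m.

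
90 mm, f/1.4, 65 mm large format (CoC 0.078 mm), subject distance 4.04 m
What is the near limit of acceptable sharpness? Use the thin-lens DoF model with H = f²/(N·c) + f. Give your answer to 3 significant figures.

Hyperfocal distance H = f²/(N·c) + f = 90²/(1.4 × 0.078) + 90 = 8100/0.1092 + 90 ≈ 74265.8 mm ≈ 74.27 m.
Near limit Dn = s·(H − f)/(H + s − 2f) = 4040 × (74265.8 − 90) / (74265.8 + 4040 − 2 × 90) = 4040 × 74175.8 / 78125.8 ≈ 3835.7 mm ≈ 3.84 m.

3.84 m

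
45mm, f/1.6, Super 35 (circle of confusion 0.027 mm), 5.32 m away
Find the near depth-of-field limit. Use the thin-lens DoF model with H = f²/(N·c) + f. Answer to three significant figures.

Hyperfocal distance H = f²/(N·c) + f = 45²/(1.6 × 0.027) + 45 = 2025/0.0432 + 45 ≈ 46920.0 mm ≈ 46.92 m.
Near limit Dn = s·(H − f)/(H + s − 2f) = 5320 × (46920.0 − 45) / (46920.0 + 5320 − 2 × 45) = 5320 × 46875.0 / 52150.0 ≈ 4781.9 mm ≈ 4.78 m.

4.78 m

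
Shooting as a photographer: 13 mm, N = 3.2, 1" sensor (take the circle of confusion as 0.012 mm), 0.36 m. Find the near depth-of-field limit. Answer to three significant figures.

334 mm

Hyperfocal distance H = f²/(N·c) + f = 13²/(3.2 × 0.012) + 13 = 169/0.0384 + 13 ≈ 4414.0 mm ≈ 4.414 m.
Near limit Dn = s·(H − f)/(H + s − 2f) = 360 × (4414.0 − 13) / (4414.0 + 360 − 2 × 13) = 360 × 4401.0 / 4748.0 ≈ 333.69 mm.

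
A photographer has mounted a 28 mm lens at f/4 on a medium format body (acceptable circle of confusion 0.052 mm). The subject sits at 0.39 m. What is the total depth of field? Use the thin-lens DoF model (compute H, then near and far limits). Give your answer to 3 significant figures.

75.6 mm

Hyperfocal distance H = f²/(N·c) + f = 28²/(4 × 0.052) + 28 = 784/0.208 + 28 ≈ 3797.2 mm ≈ 3.797 m.
Near limit Dn = s·(H − f)/(H + s − 2f) = 390 × (3797.2 − 28) / (3797.2 + 390 − 2 × 28) = 390 × 3769.2 / 4131.2 ≈ 355.826 mm.
Far limit Df = s·(H − f)/(H − s) = 390 × (3797.2 − 28) / (3797.2 − 390) = 390 × 3769.2 / 3407.2 ≈ 431.435 mm.
Depth of field = Df − Dn = 431.435 − 355.826 ≈ 75.609 mm.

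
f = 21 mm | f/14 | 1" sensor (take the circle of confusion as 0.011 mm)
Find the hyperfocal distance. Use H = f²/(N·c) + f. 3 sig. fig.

2.88 m

Hyperfocal distance H = f²/(N·c) + f = 21²/(14 × 0.011) + 21 = 441/0.154 + 21 ≈ 2884.6 mm ≈ 2.88 m.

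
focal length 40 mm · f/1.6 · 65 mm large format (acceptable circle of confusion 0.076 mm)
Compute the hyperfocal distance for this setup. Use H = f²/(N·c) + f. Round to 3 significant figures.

Hyperfocal distance H = f²/(N·c) + f = 40²/(1.6 × 0.076) + 40 = 1600/0.1216 + 40 ≈ 13197.9 mm ≈ 13.2 m.

13.2 m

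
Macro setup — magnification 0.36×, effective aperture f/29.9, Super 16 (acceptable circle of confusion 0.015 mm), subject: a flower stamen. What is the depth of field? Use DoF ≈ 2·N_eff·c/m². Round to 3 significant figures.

6.92 mm

At magnification m, DoF ≈ 2·N_eff·c/m² = 2 × 29.9 × 0.015 / 0.36² = 0.897 / 0.1296 ≈ 6.92 mm.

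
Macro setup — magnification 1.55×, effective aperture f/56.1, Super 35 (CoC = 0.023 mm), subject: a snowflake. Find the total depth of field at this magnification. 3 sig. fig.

1.07 mm

At magnification m, DoF ≈ 2·N_eff·c/m² = 2 × 56.1 × 0.023 / 1.55² = 2.581 / 2.403 ≈ 1.07 mm.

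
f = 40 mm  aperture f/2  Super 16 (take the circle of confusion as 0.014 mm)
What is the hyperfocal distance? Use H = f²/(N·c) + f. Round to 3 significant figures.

57.2 m

Hyperfocal distance H = f²/(N·c) + f = 40²/(2 × 0.014) + 40 = 1600/0.028 + 40 ≈ 57182.9 mm ≈ 57.2 m.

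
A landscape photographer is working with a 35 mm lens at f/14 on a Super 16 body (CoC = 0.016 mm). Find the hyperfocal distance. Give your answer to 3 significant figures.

Hyperfocal distance H = f²/(N·c) + f = 35²/(14 × 0.016) + 35 = 1225/0.224 + 35 ≈ 5503.8 mm ≈ 5.50 m.

5.50 m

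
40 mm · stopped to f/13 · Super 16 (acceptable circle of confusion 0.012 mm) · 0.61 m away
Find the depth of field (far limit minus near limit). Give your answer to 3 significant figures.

68.0 mm

Hyperfocal distance H = f²/(N·c) + f = 40²/(13 × 0.012) + 40 = 1600/0.156 + 40 ≈ 10296.4 mm ≈ 10.30 m.
Near limit Dn = s·(H − f)/(H + s − 2f) = 610 × (10296.4 − 40) / (10296.4 + 610 − 2 × 40) = 610 × 10256.4 / 10826.4 ≈ 577.884 mm.
Far limit Df = s·(H − f)/(H − s) = 610 × (10296.4 − 40) / (10296.4 − 610) = 610 × 10256.4 / 9686.4 ≈ 645.896 mm.
Depth of field = Df − Dn = 645.896 − 577.884 ≈ 68.012 mm.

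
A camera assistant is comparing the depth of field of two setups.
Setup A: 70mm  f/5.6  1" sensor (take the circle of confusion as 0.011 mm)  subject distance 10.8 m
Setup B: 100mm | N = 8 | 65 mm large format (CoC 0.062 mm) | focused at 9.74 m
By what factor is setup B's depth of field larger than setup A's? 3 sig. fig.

Setup A: H = 70²/(5.6×0.011) + 70 ≈ 79615.5 mm; DoF = Df − Dn = 12484.0 − 9516.3 ≈ 2967.7 mm.
Setup B: H = 100²/(8×0.062) + 100 ≈ 20261.3 mm; DoF = Df − Dn = 18664 − 6589 ≈ 12075 mm.
Ratio = 12075 / 2967.7 ≈ 4.07.

4.07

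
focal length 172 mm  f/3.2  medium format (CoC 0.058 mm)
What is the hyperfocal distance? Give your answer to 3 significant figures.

Hyperfocal distance H = f²/(N·c) + f = 172²/(3.2 × 0.058) + 172 = 29584/0.1856 + 172 ≈ 159568.6 mm ≈ 160 m.

160 m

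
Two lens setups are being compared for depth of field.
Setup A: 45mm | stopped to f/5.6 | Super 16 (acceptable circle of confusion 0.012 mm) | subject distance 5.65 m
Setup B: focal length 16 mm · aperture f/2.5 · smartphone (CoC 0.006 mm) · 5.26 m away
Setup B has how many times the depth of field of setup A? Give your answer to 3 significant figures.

1.64

Setup A: H = 45²/(5.6×0.012) + 45 ≈ 30178.9 mm; DoF = Df − Dn = 6941.1 − 4763.9 ≈ 2177.2 mm.
Setup B: H = 16²/(2.5×0.006) + 16 ≈ 17082.7 mm; DoF = Df − Dn = 7593.1 − 4023.7 ≈ 3569.4 mm.
Ratio = 3569.4 / 2177.2 ≈ 1.64.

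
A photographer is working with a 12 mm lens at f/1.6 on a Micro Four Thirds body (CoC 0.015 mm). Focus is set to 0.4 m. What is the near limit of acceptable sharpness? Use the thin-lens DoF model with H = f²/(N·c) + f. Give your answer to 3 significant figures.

Hyperfocal distance H = f²/(N·c) + f = 12²/(1.6 × 0.015) + 12 = 144/0.024 + 12 ≈ 6012.0 mm ≈ 6.012 m.
Near limit Dn = s·(H − f)/(H + s − 2f) = 400 × (6012.0 − 12) / (6012.0 + 400 − 2 × 12) = 400 × 6000.0 / 6388.0 ≈ 375.70 mm.

376 mm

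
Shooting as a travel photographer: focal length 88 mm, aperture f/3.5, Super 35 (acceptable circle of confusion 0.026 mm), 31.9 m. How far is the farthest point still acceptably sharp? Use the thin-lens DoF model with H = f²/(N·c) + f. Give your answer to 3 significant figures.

50.9 m

Hyperfocal distance H = f²/(N·c) + f = 88²/(3.5 × 0.026) + 88 = 7744/0.091 + 88 ≈ 85186.9 mm ≈ 85.19 m.
Far limit Df = s·(H − f)/(H − s) = 31900 × (85186.9 − 88) / (85186.9 − 31900) = 31900 × 85098.9 / 53286.9 ≈ 50944 mm ≈ 50.9 m.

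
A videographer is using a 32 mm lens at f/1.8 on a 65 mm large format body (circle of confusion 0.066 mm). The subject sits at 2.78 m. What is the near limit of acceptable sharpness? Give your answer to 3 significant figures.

2.11 m

Hyperfocal distance H = f²/(N·c) + f = 32²/(1.8 × 0.066) + 32 = 1024/0.1188 + 32 ≈ 8651.5 mm ≈ 8.652 m.
Near limit Dn = s·(H − f)/(H + s − 2f) = 2780 × (8651.5 − 32) / (8651.5 + 2780 − 2 × 32) = 2780 × 8619.5 / 11367.5 ≈ 2108.0 mm ≈ 2.11 m.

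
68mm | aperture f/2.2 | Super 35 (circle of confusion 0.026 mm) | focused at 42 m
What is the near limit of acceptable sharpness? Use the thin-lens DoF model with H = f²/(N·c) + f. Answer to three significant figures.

27.7 m

Hyperfocal distance H = f²/(N·c) + f = 68²/(2.2 × 0.026) + 68 = 4624/0.0572 + 68 ≈ 80907.2 mm ≈ 80.91 m.
Near limit Dn = s·(H − f)/(H + s − 2f) = 42000 × (80907.2 − 68) / (80907.2 + 42000 − 2 × 68) = 42000 × 80839.2 / 122771.2 ≈ 27655 mm ≈ 27.7 m.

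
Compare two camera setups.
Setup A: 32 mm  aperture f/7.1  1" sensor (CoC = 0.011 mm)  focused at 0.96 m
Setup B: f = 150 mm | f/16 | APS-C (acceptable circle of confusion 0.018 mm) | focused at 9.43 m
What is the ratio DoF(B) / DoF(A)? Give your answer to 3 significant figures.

Setup A: H = 32²/(7.1×0.011) + 32 ≈ 13143.4 mm; DoF = Df − Dn = 1033.12 − 896.54 ≈ 136.58 mm.
Setup B: H = 150²/(16×0.018) + 150 ≈ 78275.0 mm; DoF = Df − Dn = 10701.1 − 8428.8 ≈ 2272.3 mm.
Ratio = 2272.3 / 136.58 ≈ 16.6.

16.6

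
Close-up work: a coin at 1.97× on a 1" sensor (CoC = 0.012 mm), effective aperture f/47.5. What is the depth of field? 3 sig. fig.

At magnification m, DoF ≈ 2·N_eff·c/m² = 2 × 47.5 × 0.012 / 1.97² = 1.14 / 3.881 ≈ 0.294 mm.

0.294 mm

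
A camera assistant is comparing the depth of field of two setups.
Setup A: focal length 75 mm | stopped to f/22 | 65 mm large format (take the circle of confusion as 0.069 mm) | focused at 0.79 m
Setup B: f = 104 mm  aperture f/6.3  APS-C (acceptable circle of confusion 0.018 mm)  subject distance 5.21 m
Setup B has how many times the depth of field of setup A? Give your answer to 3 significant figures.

1.77

Setup A: H = 75²/(22×0.069) + 75 ≈ 3780.5 mm; DoF = Df − Dn = 978.88 − 662.22 ≈ 316.66 mm.
Setup B: H = 104²/(6.3×0.018) + 104 ≈ 95483.2 mm; DoF = Df − Dn = 5504.69 − 4945.26 ≈ 559.43 mm.
Ratio = 559.43 / 316.66 ≈ 1.77.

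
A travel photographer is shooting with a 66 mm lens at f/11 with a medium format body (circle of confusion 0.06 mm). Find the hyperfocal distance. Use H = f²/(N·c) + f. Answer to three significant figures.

Hyperfocal distance H = f²/(N·c) + f = 66²/(11 × 0.06) + 66 = 4356/0.66 + 66 ≈ 6666.0 mm ≈ 6.67 m.

6.67 m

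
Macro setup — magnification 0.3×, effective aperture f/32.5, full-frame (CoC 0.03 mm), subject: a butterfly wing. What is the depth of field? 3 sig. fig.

At magnification m, DoF ≈ 2·N_eff·c/m² = 2 × 32.5 × 0.03 / 0.3² = 1.95 / 0.09 ≈ 21.7 mm.

21.7 mm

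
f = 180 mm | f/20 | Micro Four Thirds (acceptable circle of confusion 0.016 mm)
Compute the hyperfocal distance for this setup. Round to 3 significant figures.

101 m

Hyperfocal distance H = f²/(N·c) + f = 180²/(20 × 0.016) + 180 = 32400/0.32 + 180 ≈ 101430.0 mm ≈ 101 m.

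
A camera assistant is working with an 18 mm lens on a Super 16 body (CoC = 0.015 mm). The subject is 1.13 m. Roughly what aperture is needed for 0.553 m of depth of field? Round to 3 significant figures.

f/4.50

Write h = H − f = f²/(N·c). The thin-lens limits are Dn = s·h/(h + (s−f)) and Df = s·h/(h − (s−f)), so DoF = Df − Dn = 2·s·(s−f)·h / (h² − (s−f)²).
That is a quadratic in h: DoF·h² − 2·s·(s−f)·h − DoF·(s−f)² = 0 ⇒ h = (s−f)·(s + √(s² + DoF²)) / DoF = 1112 × (1130 + √(1130² + 553²)) / 553 = 1112 × (1130 + 1258.06) / 553 ≈ 4802.0 mm.
Then N = f²/(c·h) = 18² / (0.015 × 4802.0) = 324 / 72.030 ≈ 4.50.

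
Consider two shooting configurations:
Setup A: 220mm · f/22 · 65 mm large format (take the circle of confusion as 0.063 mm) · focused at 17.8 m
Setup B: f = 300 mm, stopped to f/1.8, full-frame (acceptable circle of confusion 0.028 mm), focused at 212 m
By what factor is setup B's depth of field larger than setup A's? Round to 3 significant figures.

Setup A: H = 220²/(22×0.063) + 220 ≈ 35140.6 mm; DoF = Df − Dn = 35846 − 11840 ≈ 24006 mm.
Setup B: H = 300²/(1.8×0.028) + 300 ≈ 1786014.3 mm; DoF = Df − Dn = 240513 − 189531 ≈ 50982 mm.
Ratio = 50982 / 24006 ≈ 2.12.

2.12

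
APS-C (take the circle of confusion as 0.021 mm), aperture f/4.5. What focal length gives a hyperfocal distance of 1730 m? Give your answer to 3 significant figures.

From H = f²/(N·c) + f, with f ≪ H: f ≈ √(H·N·c) = √(1730000 × 4.5 × 0.021) = √163485 ≈ 404.3 mm.
The +f correction barely moves this — solving exactly, f² + N·c·f − N·c·H = 0 ⇒ f = (−N·c + √((N·c)² + 4·N·c·H))/2 = (−0.0945 + √653940)/2 ≈ 404.29 mm, so f ≈ 404 mm.

404 mm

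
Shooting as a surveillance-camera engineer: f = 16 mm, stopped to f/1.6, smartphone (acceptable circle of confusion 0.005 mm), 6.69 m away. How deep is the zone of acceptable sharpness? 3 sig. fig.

Hyperfocal distance H = f²/(N·c) + f = 16²/(1.6 × 0.005) + 16 = 256/0.008 + 16 ≈ 32016.0 mm ≈ 32.02 m.
Near limit Dn = s·(H − f)/(H + s − 2f) = 6690 × (32016.0 − 16) / (32016.0 + 6690 − 2 × 16) = 6690 × 32000.0 / 38674.0 ≈ 5535.5 mm.
Far limit Df = s·(H − f)/(H − s) = 6690 × (32016.0 − 16) / (32016.0 − 6690) = 6690 × 32000.0 / 25326.0 ≈ 8453.0 mm.
Depth of field = Df − Dn = 8453.0 − 5535.5 ≈ 2917.5 mm ≈ 2.92 m.

2.92 m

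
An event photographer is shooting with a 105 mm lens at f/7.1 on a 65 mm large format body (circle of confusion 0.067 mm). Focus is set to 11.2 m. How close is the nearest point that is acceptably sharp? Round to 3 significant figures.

7.57 m

Hyperfocal distance H = f²/(N·c) + f = 105²/(7.1 × 0.067) + 105 = 11025/0.4757 + 105 ≈ 23281.4 mm ≈ 23.28 m.
Near limit Dn = s·(H − f)/(H + s − 2f) = 11200 × (23281.4 − 105) / (23281.4 + 11200 − 2 × 105) = 11200 × 23176.4 / 34271.4 ≈ 7574.1 mm ≈ 7.57 m.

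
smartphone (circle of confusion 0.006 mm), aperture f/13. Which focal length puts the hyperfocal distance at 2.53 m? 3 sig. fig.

From H = f²/(N·c) + f, with f ≪ H: f ≈ √(H·N·c) = √(2530 × 13 × 0.006) = √197.34 ≈ 14.05 mm.
Exact: f² + N·c·f − N·c·H = 0 ⇒ f = (−N·c + √((N·c)² + 4·N·c·H))/2 = (−0.078 + √789.37)/2 ≈ 14.009 mm ≈ 14.0 mm.

14.0 mm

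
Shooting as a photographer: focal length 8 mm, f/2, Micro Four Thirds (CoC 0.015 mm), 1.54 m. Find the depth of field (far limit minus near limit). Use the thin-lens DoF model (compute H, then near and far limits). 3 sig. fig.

Hyperfocal distance H = f²/(N·c) + f = 8²/(2 × 0.015) + 8 = 64/0.03 + 8 ≈ 2141.3 mm ≈ 2.141 m.
Near limit Dn = s·(H − f)/(H + s − 2f) = 1540 × (2141.3 − 8) / (2141.3 + 1540 − 2 × 8) = 1540 × 2133.3 / 3665.3 ≈ 896.3 mm.
Far limit Df = s·(H − f)/(H − s) = 1540 × (2141.3 − 8) / (2141.3 − 1540) = 1540 × 2133.3 / 601.3 ≈ 5463.4 mm.
Depth of field = Df − Dn = 5463.4 − 896.3 ≈ 4567.1 mm ≈ 4.57 m.

4.57 m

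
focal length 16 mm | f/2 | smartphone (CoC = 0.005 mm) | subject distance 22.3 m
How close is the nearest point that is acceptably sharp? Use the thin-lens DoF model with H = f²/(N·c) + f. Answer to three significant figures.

Hyperfocal distance H = f²/(N·c) + f = 16²/(2 × 0.005) + 16 = 256/0.01 + 16 ≈ 25616.0 mm ≈ 25.62 m.
Near limit Dn = s·(H − f)/(H + s − 2f) = 22300 × (25616.0 − 16) / (25616.0 + 22300 − 2 × 16) = 22300 × 25600.0 / 47884.0 ≈ 11922 mm ≈ 11.9 m.

11.9 m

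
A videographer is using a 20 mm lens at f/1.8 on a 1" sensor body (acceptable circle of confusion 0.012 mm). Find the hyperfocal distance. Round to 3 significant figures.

18.5 m

Hyperfocal distance H = f²/(N·c) + f = 20²/(1.8 × 0.012) + 20 = 400/0.0216 + 20 ≈ 18538.5 mm ≈ 18.5 m.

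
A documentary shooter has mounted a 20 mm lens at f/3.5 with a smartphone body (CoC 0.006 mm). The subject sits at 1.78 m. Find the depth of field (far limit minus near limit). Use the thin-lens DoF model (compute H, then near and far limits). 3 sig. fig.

Hyperfocal distance H = f²/(N·c) + f = 20²/(3.5 × 0.006) + 20 = 400/0.021 + 20 ≈ 19067.6 mm ≈ 19.07 m.
Near limit Dn = s·(H − f)/(H + s − 2f) = 1780 × (19067.6 − 20) / (19067.6 + 1780 − 2 × 20) = 1780 × 19047.6 / 20807.6 ≈ 1629.44 mm.
Far limit Df = s·(H − f)/(H − s) = 1780 × (19067.6 − 20) / (19067.6 − 1780) = 1780 × 19047.6 / 17287.6 ≈ 1961.22 mm.
Depth of field = Df − Dn = 1961.22 − 1629.44 ≈ 331.78 mm.

332 mm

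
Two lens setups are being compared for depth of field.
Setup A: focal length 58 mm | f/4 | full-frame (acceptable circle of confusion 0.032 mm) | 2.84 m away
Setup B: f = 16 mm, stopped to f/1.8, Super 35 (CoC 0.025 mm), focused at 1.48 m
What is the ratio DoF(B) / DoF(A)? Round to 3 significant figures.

Setup A: H = 58²/(4×0.032) + 58 ≈ 26339.2 mm; DoF = Df − Dn = 3176.22 − 2568.15 ≈ 608.07 mm.
Setup B: H = 16²/(1.8×0.025) + 16 ≈ 5704.9 mm; DoF = Df − Dn = 1992.85 − 1177.08 ≈ 815.77 mm.
Ratio = 815.77 / 608.07 ≈ 1.34.

1.34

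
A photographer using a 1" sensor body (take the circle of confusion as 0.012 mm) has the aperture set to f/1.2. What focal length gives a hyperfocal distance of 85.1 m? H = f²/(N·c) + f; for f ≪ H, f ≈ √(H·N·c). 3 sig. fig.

From H = f²/(N·c) + f, with f ≪ H: f ≈ √(H·N·c) = √(85100 × 1.2 × 0.012) = √1225.4 ≈ 35.01 mm.
The +f correction barely moves this — solving exactly, f² + N·c·f − N·c·H = 0 ⇒ f = (−N·c + √((N·c)² + 4·N·c·H))/2 = (−0.0144 + √4901.8)/2 ≈ 34.999 mm, so f ≈ 35.0 mm.

35.0 mm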